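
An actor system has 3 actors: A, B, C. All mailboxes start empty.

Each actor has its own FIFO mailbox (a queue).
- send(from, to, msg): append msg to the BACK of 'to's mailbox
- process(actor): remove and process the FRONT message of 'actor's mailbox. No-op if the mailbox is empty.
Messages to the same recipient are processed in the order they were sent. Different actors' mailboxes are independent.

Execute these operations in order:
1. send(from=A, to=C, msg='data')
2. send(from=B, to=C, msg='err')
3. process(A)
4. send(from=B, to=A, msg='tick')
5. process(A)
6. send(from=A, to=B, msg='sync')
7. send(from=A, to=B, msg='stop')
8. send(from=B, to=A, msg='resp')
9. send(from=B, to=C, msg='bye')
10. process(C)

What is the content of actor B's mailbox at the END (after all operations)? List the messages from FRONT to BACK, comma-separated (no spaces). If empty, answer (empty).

Answer: sync,stop

Derivation:
After 1 (send(from=A, to=C, msg='data')): A:[] B:[] C:[data]
After 2 (send(from=B, to=C, msg='err')): A:[] B:[] C:[data,err]
After 3 (process(A)): A:[] B:[] C:[data,err]
After 4 (send(from=B, to=A, msg='tick')): A:[tick] B:[] C:[data,err]
After 5 (process(A)): A:[] B:[] C:[data,err]
After 6 (send(from=A, to=B, msg='sync')): A:[] B:[sync] C:[data,err]
After 7 (send(from=A, to=B, msg='stop')): A:[] B:[sync,stop] C:[data,err]
After 8 (send(from=B, to=A, msg='resp')): A:[resp] B:[sync,stop] C:[data,err]
After 9 (send(from=B, to=C, msg='bye')): A:[resp] B:[sync,stop] C:[data,err,bye]
After 10 (process(C)): A:[resp] B:[sync,stop] C:[err,bye]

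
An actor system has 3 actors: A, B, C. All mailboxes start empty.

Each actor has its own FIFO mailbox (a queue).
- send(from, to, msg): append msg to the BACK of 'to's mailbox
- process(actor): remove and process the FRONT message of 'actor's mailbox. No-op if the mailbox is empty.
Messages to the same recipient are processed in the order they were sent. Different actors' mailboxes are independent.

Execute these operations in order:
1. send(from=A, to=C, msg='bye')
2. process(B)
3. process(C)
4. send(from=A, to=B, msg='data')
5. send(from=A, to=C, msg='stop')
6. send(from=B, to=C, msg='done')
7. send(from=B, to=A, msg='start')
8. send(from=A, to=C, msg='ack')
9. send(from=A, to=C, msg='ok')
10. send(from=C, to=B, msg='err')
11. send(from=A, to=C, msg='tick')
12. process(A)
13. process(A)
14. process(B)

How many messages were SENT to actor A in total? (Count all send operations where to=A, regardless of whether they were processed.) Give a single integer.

After 1 (send(from=A, to=C, msg='bye')): A:[] B:[] C:[bye]
After 2 (process(B)): A:[] B:[] C:[bye]
After 3 (process(C)): A:[] B:[] C:[]
After 4 (send(from=A, to=B, msg='data')): A:[] B:[data] C:[]
After 5 (send(from=A, to=C, msg='stop')): A:[] B:[data] C:[stop]
After 6 (send(from=B, to=C, msg='done')): A:[] B:[data] C:[stop,done]
After 7 (send(from=B, to=A, msg='start')): A:[start] B:[data] C:[stop,done]
After 8 (send(from=A, to=C, msg='ack')): A:[start] B:[data] C:[stop,done,ack]
After 9 (send(from=A, to=C, msg='ok')): A:[start] B:[data] C:[stop,done,ack,ok]
After 10 (send(from=C, to=B, msg='err')): A:[start] B:[data,err] C:[stop,done,ack,ok]
After 11 (send(from=A, to=C, msg='tick')): A:[start] B:[data,err] C:[stop,done,ack,ok,tick]
After 12 (process(A)): A:[] B:[data,err] C:[stop,done,ack,ok,tick]
After 13 (process(A)): A:[] B:[data,err] C:[stop,done,ack,ok,tick]
After 14 (process(B)): A:[] B:[err] C:[stop,done,ack,ok,tick]

Answer: 1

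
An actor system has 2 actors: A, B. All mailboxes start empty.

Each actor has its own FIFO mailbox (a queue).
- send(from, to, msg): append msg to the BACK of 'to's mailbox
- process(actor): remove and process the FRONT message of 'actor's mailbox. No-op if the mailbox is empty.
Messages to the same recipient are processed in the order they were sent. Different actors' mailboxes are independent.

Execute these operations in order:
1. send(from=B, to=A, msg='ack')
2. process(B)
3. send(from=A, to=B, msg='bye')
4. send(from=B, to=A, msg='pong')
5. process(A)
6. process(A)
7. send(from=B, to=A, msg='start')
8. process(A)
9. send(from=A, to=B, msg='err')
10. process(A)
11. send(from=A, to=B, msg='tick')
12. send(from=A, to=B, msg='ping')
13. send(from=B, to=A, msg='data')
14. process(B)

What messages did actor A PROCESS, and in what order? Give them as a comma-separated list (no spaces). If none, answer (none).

After 1 (send(from=B, to=A, msg='ack')): A:[ack] B:[]
After 2 (process(B)): A:[ack] B:[]
After 3 (send(from=A, to=B, msg='bye')): A:[ack] B:[bye]
After 4 (send(from=B, to=A, msg='pong')): A:[ack,pong] B:[bye]
After 5 (process(A)): A:[pong] B:[bye]
After 6 (process(A)): A:[] B:[bye]
After 7 (send(from=B, to=A, msg='start')): A:[start] B:[bye]
After 8 (process(A)): A:[] B:[bye]
After 9 (send(from=A, to=B, msg='err')): A:[] B:[bye,err]
After 10 (process(A)): A:[] B:[bye,err]
After 11 (send(from=A, to=B, msg='tick')): A:[] B:[bye,err,tick]
After 12 (send(from=A, to=B, msg='ping')): A:[] B:[bye,err,tick,ping]
After 13 (send(from=B, to=A, msg='data')): A:[data] B:[bye,err,tick,ping]
After 14 (process(B)): A:[data] B:[err,tick,ping]

Answer: ack,pong,start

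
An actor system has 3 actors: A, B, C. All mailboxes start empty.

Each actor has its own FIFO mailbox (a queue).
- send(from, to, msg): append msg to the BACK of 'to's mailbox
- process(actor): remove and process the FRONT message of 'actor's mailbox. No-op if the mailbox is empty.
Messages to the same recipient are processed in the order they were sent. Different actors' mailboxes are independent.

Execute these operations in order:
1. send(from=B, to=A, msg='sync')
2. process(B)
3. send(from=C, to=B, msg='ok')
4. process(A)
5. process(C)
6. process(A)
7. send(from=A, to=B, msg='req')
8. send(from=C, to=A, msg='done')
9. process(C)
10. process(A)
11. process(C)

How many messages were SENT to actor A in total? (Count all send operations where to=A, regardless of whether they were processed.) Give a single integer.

Answer: 2

Derivation:
After 1 (send(from=B, to=A, msg='sync')): A:[sync] B:[] C:[]
After 2 (process(B)): A:[sync] B:[] C:[]
After 3 (send(from=C, to=B, msg='ok')): A:[sync] B:[ok] C:[]
After 4 (process(A)): A:[] B:[ok] C:[]
After 5 (process(C)): A:[] B:[ok] C:[]
After 6 (process(A)): A:[] B:[ok] C:[]
After 7 (send(from=A, to=B, msg='req')): A:[] B:[ok,req] C:[]
After 8 (send(from=C, to=A, msg='done')): A:[done] B:[ok,req] C:[]
After 9 (process(C)): A:[done] B:[ok,req] C:[]
After 10 (process(A)): A:[] B:[ok,req] C:[]
After 11 (process(C)): A:[] B:[ok,req] C:[]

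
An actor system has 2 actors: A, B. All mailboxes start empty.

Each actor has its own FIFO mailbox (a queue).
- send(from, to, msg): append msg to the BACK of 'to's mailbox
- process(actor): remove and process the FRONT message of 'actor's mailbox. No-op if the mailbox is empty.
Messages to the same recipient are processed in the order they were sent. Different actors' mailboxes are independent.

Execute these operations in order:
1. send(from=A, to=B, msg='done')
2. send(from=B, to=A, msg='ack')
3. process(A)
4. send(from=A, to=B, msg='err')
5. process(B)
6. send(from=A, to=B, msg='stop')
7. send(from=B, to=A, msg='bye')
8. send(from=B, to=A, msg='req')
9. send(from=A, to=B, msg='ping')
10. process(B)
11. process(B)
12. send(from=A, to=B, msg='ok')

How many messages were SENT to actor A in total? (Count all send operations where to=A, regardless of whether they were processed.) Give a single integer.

After 1 (send(from=A, to=B, msg='done')): A:[] B:[done]
After 2 (send(from=B, to=A, msg='ack')): A:[ack] B:[done]
After 3 (process(A)): A:[] B:[done]
After 4 (send(from=A, to=B, msg='err')): A:[] B:[done,err]
After 5 (process(B)): A:[] B:[err]
After 6 (send(from=A, to=B, msg='stop')): A:[] B:[err,stop]
After 7 (send(from=B, to=A, msg='bye')): A:[bye] B:[err,stop]
After 8 (send(from=B, to=A, msg='req')): A:[bye,req] B:[err,stop]
After 9 (send(from=A, to=B, msg='ping')): A:[bye,req] B:[err,stop,ping]
After 10 (process(B)): A:[bye,req] B:[stop,ping]
After 11 (process(B)): A:[bye,req] B:[ping]
After 12 (send(from=A, to=B, msg='ok')): A:[bye,req] B:[ping,ok]

Answer: 3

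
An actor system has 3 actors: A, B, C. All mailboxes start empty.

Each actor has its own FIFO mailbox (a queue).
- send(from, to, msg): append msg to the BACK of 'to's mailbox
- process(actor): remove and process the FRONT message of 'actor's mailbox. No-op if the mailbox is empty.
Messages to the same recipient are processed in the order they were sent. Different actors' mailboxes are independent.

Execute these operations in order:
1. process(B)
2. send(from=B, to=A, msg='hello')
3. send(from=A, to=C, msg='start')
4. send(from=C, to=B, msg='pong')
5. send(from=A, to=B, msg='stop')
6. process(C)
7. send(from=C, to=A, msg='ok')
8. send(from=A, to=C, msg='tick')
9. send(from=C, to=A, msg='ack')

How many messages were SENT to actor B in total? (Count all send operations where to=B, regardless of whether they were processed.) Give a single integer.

Answer: 2

Derivation:
After 1 (process(B)): A:[] B:[] C:[]
After 2 (send(from=B, to=A, msg='hello')): A:[hello] B:[] C:[]
After 3 (send(from=A, to=C, msg='start')): A:[hello] B:[] C:[start]
After 4 (send(from=C, to=B, msg='pong')): A:[hello] B:[pong] C:[start]
After 5 (send(from=A, to=B, msg='stop')): A:[hello] B:[pong,stop] C:[start]
After 6 (process(C)): A:[hello] B:[pong,stop] C:[]
After 7 (send(from=C, to=A, msg='ok')): A:[hello,ok] B:[pong,stop] C:[]
After 8 (send(from=A, to=C, msg='tick')): A:[hello,ok] B:[pong,stop] C:[tick]
After 9 (send(from=C, to=A, msg='ack')): A:[hello,ok,ack] B:[pong,stop] C:[tick]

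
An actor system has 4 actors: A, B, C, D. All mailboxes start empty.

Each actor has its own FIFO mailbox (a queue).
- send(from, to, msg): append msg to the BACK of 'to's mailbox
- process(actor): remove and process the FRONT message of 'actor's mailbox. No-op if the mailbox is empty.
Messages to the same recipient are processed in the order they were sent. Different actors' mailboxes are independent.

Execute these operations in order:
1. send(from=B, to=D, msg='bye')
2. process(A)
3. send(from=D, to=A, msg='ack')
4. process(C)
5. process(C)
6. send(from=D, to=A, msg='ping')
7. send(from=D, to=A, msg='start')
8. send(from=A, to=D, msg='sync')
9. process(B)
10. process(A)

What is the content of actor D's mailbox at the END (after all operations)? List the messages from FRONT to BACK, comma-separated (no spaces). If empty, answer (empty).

Answer: bye,sync

Derivation:
After 1 (send(from=B, to=D, msg='bye')): A:[] B:[] C:[] D:[bye]
After 2 (process(A)): A:[] B:[] C:[] D:[bye]
After 3 (send(from=D, to=A, msg='ack')): A:[ack] B:[] C:[] D:[bye]
After 4 (process(C)): A:[ack] B:[] C:[] D:[bye]
After 5 (process(C)): A:[ack] B:[] C:[] D:[bye]
After 6 (send(from=D, to=A, msg='ping')): A:[ack,ping] B:[] C:[] D:[bye]
After 7 (send(from=D, to=A, msg='start')): A:[ack,ping,start] B:[] C:[] D:[bye]
After 8 (send(from=A, to=D, msg='sync')): A:[ack,ping,start] B:[] C:[] D:[bye,sync]
After 9 (process(B)): A:[ack,ping,start] B:[] C:[] D:[bye,sync]
After 10 (process(A)): A:[ping,start] B:[] C:[] D:[bye,sync]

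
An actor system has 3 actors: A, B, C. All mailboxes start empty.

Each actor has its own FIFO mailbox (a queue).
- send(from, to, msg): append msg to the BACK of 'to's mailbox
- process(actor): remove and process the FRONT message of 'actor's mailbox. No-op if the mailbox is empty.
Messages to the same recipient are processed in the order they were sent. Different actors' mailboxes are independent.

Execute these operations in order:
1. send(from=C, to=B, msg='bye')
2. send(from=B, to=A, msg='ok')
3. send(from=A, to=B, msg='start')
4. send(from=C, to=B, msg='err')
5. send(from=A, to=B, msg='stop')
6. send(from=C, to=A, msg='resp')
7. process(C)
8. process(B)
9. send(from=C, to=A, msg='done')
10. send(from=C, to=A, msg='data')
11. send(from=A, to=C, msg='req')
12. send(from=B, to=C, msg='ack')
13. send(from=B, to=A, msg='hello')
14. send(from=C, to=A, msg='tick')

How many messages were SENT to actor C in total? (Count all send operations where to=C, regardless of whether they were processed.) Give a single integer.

After 1 (send(from=C, to=B, msg='bye')): A:[] B:[bye] C:[]
After 2 (send(from=B, to=A, msg='ok')): A:[ok] B:[bye] C:[]
After 3 (send(from=A, to=B, msg='start')): A:[ok] B:[bye,start] C:[]
After 4 (send(from=C, to=B, msg='err')): A:[ok] B:[bye,start,err] C:[]
After 5 (send(from=A, to=B, msg='stop')): A:[ok] B:[bye,start,err,stop] C:[]
After 6 (send(from=C, to=A, msg='resp')): A:[ok,resp] B:[bye,start,err,stop] C:[]
After 7 (process(C)): A:[ok,resp] B:[bye,start,err,stop] C:[]
After 8 (process(B)): A:[ok,resp] B:[start,err,stop] C:[]
After 9 (send(from=C, to=A, msg='done')): A:[ok,resp,done] B:[start,err,stop] C:[]
After 10 (send(from=C, to=A, msg='data')): A:[ok,resp,done,data] B:[start,err,stop] C:[]
After 11 (send(from=A, to=C, msg='req')): A:[ok,resp,done,data] B:[start,err,stop] C:[req]
After 12 (send(from=B, to=C, msg='ack')): A:[ok,resp,done,data] B:[start,err,stop] C:[req,ack]
After 13 (send(from=B, to=A, msg='hello')): A:[ok,resp,done,data,hello] B:[start,err,stop] C:[req,ack]
After 14 (send(from=C, to=A, msg='tick')): A:[ok,resp,done,data,hello,tick] B:[start,err,stop] C:[req,ack]

Answer: 2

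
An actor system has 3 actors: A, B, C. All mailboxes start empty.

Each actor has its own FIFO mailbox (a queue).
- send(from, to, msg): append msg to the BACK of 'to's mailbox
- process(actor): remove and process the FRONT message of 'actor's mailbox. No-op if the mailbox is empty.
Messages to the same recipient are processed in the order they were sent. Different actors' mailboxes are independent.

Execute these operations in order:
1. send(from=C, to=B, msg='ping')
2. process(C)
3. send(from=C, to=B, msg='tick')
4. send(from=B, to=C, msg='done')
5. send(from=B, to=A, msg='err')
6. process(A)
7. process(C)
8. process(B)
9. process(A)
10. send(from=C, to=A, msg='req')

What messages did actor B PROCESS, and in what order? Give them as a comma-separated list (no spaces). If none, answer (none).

Answer: ping

Derivation:
After 1 (send(from=C, to=B, msg='ping')): A:[] B:[ping] C:[]
After 2 (process(C)): A:[] B:[ping] C:[]
After 3 (send(from=C, to=B, msg='tick')): A:[] B:[ping,tick] C:[]
After 4 (send(from=B, to=C, msg='done')): A:[] B:[ping,tick] C:[done]
After 5 (send(from=B, to=A, msg='err')): A:[err] B:[ping,tick] C:[done]
After 6 (process(A)): A:[] B:[ping,tick] C:[done]
After 7 (process(C)): A:[] B:[ping,tick] C:[]
After 8 (process(B)): A:[] B:[tick] C:[]
After 9 (process(A)): A:[] B:[tick] C:[]
After 10 (send(from=C, to=A, msg='req')): A:[req] B:[tick] C:[]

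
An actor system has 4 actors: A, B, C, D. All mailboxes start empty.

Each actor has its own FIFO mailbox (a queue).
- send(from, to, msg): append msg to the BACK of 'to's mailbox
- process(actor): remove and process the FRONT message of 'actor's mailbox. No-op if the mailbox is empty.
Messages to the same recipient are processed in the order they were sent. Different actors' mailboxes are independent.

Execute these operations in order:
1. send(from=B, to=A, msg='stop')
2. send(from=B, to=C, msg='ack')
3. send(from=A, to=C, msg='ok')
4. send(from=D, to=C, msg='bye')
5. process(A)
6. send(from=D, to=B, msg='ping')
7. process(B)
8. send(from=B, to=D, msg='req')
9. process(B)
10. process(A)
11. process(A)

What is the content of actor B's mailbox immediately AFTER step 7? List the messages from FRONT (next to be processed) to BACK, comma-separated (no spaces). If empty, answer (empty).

After 1 (send(from=B, to=A, msg='stop')): A:[stop] B:[] C:[] D:[]
After 2 (send(from=B, to=C, msg='ack')): A:[stop] B:[] C:[ack] D:[]
After 3 (send(from=A, to=C, msg='ok')): A:[stop] B:[] C:[ack,ok] D:[]
After 4 (send(from=D, to=C, msg='bye')): A:[stop] B:[] C:[ack,ok,bye] D:[]
After 5 (process(A)): A:[] B:[] C:[ack,ok,bye] D:[]
After 6 (send(from=D, to=B, msg='ping')): A:[] B:[ping] C:[ack,ok,bye] D:[]
After 7 (process(B)): A:[] B:[] C:[ack,ok,bye] D:[]

(empty)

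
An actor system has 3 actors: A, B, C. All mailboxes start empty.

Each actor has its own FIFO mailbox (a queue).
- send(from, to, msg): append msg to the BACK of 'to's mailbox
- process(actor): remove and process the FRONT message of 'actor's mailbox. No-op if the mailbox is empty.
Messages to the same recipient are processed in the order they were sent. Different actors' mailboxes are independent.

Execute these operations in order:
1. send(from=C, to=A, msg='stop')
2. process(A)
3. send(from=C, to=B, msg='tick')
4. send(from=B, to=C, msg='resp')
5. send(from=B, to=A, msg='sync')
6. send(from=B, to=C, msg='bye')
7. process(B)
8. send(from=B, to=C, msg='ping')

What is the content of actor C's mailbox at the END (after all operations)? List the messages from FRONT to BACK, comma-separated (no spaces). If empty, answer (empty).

After 1 (send(from=C, to=A, msg='stop')): A:[stop] B:[] C:[]
After 2 (process(A)): A:[] B:[] C:[]
After 3 (send(from=C, to=B, msg='tick')): A:[] B:[tick] C:[]
After 4 (send(from=B, to=C, msg='resp')): A:[] B:[tick] C:[resp]
After 5 (send(from=B, to=A, msg='sync')): A:[sync] B:[tick] C:[resp]
After 6 (send(from=B, to=C, msg='bye')): A:[sync] B:[tick] C:[resp,bye]
After 7 (process(B)): A:[sync] B:[] C:[resp,bye]
After 8 (send(from=B, to=C, msg='ping')): A:[sync] B:[] C:[resp,bye,ping]

Answer: resp,bye,ping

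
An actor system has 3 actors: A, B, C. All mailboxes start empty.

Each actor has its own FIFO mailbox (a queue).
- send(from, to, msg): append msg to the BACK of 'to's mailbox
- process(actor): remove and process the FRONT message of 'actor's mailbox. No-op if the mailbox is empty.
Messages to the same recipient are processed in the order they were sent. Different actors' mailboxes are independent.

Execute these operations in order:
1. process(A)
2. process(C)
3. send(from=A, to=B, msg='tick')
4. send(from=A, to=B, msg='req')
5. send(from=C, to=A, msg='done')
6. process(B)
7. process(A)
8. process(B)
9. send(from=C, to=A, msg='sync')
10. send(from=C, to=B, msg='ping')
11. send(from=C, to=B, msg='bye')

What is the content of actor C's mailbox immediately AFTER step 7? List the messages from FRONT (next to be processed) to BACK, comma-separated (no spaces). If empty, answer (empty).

After 1 (process(A)): A:[] B:[] C:[]
After 2 (process(C)): A:[] B:[] C:[]
After 3 (send(from=A, to=B, msg='tick')): A:[] B:[tick] C:[]
After 4 (send(from=A, to=B, msg='req')): A:[] B:[tick,req] C:[]
After 5 (send(from=C, to=A, msg='done')): A:[done] B:[tick,req] C:[]
After 6 (process(B)): A:[done] B:[req] C:[]
After 7 (process(A)): A:[] B:[req] C:[]

(empty)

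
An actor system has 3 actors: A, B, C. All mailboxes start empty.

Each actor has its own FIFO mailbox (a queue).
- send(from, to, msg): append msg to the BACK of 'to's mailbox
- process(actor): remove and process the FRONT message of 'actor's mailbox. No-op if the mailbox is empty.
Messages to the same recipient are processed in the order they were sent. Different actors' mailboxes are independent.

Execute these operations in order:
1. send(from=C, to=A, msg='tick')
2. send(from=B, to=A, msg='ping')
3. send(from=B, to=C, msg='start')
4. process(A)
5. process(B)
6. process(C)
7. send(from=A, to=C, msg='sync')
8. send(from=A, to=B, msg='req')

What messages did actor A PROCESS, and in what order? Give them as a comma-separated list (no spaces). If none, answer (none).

After 1 (send(from=C, to=A, msg='tick')): A:[tick] B:[] C:[]
After 2 (send(from=B, to=A, msg='ping')): A:[tick,ping] B:[] C:[]
After 3 (send(from=B, to=C, msg='start')): A:[tick,ping] B:[] C:[start]
After 4 (process(A)): A:[ping] B:[] C:[start]
After 5 (process(B)): A:[ping] B:[] C:[start]
After 6 (process(C)): A:[ping] B:[] C:[]
After 7 (send(from=A, to=C, msg='sync')): A:[ping] B:[] C:[sync]
After 8 (send(from=A, to=B, msg='req')): A:[ping] B:[req] C:[sync]

Answer: tick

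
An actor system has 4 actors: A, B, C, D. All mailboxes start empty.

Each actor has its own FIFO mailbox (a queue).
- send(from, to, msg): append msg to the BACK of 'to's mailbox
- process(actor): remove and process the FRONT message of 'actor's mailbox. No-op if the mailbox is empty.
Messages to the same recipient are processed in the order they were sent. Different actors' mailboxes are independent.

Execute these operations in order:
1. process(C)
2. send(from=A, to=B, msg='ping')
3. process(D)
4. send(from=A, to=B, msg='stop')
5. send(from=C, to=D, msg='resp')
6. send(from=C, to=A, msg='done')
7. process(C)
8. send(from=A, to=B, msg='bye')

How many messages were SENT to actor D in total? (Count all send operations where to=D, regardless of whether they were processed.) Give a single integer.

Answer: 1

Derivation:
After 1 (process(C)): A:[] B:[] C:[] D:[]
After 2 (send(from=A, to=B, msg='ping')): A:[] B:[ping] C:[] D:[]
After 3 (process(D)): A:[] B:[ping] C:[] D:[]
After 4 (send(from=A, to=B, msg='stop')): A:[] B:[ping,stop] C:[] D:[]
After 5 (send(from=C, to=D, msg='resp')): A:[] B:[ping,stop] C:[] D:[resp]
After 6 (send(from=C, to=A, msg='done')): A:[done] B:[ping,stop] C:[] D:[resp]
After 7 (process(C)): A:[done] B:[ping,stop] C:[] D:[resp]
After 8 (send(from=A, to=B, msg='bye')): A:[done] B:[ping,stop,bye] C:[] D:[resp]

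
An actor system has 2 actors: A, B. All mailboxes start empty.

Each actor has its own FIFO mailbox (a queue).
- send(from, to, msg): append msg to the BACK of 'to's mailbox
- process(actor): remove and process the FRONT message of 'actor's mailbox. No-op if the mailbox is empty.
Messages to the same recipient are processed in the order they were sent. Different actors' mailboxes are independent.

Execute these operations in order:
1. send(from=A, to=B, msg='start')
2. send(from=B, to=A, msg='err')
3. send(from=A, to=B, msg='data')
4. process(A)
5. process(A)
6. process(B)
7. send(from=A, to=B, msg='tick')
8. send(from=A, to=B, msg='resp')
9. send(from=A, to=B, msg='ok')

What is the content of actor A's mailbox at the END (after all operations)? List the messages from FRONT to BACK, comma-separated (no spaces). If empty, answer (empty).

Answer: (empty)

Derivation:
After 1 (send(from=A, to=B, msg='start')): A:[] B:[start]
After 2 (send(from=B, to=A, msg='err')): A:[err] B:[start]
After 3 (send(from=A, to=B, msg='data')): A:[err] B:[start,data]
After 4 (process(A)): A:[] B:[start,data]
After 5 (process(A)): A:[] B:[start,data]
After 6 (process(B)): A:[] B:[data]
After 7 (send(from=A, to=B, msg='tick')): A:[] B:[data,tick]
After 8 (send(from=A, to=B, msg='resp')): A:[] B:[data,tick,resp]
After 9 (send(from=A, to=B, msg='ok')): A:[] B:[data,tick,resp,ok]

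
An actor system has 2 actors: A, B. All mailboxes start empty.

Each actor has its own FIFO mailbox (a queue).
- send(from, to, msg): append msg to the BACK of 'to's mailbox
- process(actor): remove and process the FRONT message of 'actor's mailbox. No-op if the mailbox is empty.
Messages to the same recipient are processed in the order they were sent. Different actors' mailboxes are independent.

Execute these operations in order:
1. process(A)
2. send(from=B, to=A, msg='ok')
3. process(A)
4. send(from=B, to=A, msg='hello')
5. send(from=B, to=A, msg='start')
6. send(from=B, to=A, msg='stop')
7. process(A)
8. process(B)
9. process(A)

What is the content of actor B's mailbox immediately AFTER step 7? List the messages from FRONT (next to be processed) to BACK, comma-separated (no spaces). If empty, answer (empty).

After 1 (process(A)): A:[] B:[]
After 2 (send(from=B, to=A, msg='ok')): A:[ok] B:[]
After 3 (process(A)): A:[] B:[]
After 4 (send(from=B, to=A, msg='hello')): A:[hello] B:[]
After 5 (send(from=B, to=A, msg='start')): A:[hello,start] B:[]
After 6 (send(from=B, to=A, msg='stop')): A:[hello,start,stop] B:[]
After 7 (process(A)): A:[start,stop] B:[]

(empty)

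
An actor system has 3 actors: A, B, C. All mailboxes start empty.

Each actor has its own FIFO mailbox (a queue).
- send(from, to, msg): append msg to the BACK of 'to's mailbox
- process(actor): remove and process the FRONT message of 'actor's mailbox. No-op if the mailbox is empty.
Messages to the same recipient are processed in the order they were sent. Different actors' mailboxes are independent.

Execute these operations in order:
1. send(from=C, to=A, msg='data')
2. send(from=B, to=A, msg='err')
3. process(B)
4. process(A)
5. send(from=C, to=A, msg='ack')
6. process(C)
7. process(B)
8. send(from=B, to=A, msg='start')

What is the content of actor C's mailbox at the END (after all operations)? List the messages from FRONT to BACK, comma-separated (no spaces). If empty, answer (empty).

Answer: (empty)

Derivation:
After 1 (send(from=C, to=A, msg='data')): A:[data] B:[] C:[]
After 2 (send(from=B, to=A, msg='err')): A:[data,err] B:[] C:[]
After 3 (process(B)): A:[data,err] B:[] C:[]
After 4 (process(A)): A:[err] B:[] C:[]
After 5 (send(from=C, to=A, msg='ack')): A:[err,ack] B:[] C:[]
After 6 (process(C)): A:[err,ack] B:[] C:[]
After 7 (process(B)): A:[err,ack] B:[] C:[]
After 8 (send(from=B, to=A, msg='start')): A:[err,ack,start] B:[] C:[]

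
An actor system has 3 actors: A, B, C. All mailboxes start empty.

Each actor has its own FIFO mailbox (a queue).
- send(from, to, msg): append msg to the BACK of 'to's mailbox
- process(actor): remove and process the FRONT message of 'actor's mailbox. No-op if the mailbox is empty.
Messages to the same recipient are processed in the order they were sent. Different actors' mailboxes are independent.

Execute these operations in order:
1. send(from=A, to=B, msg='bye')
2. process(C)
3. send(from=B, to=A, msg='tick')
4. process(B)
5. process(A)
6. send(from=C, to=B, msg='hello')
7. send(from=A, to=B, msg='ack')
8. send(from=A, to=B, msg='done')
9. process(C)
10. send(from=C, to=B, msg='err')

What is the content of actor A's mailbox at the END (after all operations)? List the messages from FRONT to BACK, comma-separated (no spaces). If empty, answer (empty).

After 1 (send(from=A, to=B, msg='bye')): A:[] B:[bye] C:[]
After 2 (process(C)): A:[] B:[bye] C:[]
After 3 (send(from=B, to=A, msg='tick')): A:[tick] B:[bye] C:[]
After 4 (process(B)): A:[tick] B:[] C:[]
After 5 (process(A)): A:[] B:[] C:[]
After 6 (send(from=C, to=B, msg='hello')): A:[] B:[hello] C:[]
After 7 (send(from=A, to=B, msg='ack')): A:[] B:[hello,ack] C:[]
After 8 (send(from=A, to=B, msg='done')): A:[] B:[hello,ack,done] C:[]
After 9 (process(C)): A:[] B:[hello,ack,done] C:[]
After 10 (send(from=C, to=B, msg='err')): A:[] B:[hello,ack,done,err] C:[]

Answer: (empty)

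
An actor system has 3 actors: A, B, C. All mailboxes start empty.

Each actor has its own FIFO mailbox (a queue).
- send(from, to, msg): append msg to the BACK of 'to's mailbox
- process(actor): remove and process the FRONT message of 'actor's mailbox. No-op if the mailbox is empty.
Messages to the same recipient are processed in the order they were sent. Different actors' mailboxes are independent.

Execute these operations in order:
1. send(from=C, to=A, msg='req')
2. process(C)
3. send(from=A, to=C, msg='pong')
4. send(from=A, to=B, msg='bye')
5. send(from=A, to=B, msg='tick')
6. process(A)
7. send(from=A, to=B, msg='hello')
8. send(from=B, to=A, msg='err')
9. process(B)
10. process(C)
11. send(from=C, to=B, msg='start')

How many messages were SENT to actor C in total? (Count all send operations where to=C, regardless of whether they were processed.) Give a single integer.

After 1 (send(from=C, to=A, msg='req')): A:[req] B:[] C:[]
After 2 (process(C)): A:[req] B:[] C:[]
After 3 (send(from=A, to=C, msg='pong')): A:[req] B:[] C:[pong]
After 4 (send(from=A, to=B, msg='bye')): A:[req] B:[bye] C:[pong]
After 5 (send(from=A, to=B, msg='tick')): A:[req] B:[bye,tick] C:[pong]
After 6 (process(A)): A:[] B:[bye,tick] C:[pong]
After 7 (send(from=A, to=B, msg='hello')): A:[] B:[bye,tick,hello] C:[pong]
After 8 (send(from=B, to=A, msg='err')): A:[err] B:[bye,tick,hello] C:[pong]
After 9 (process(B)): A:[err] B:[tick,hello] C:[pong]
After 10 (process(C)): A:[err] B:[tick,hello] C:[]
After 11 (send(from=C, to=B, msg='start')): A:[err] B:[tick,hello,start] C:[]

Answer: 1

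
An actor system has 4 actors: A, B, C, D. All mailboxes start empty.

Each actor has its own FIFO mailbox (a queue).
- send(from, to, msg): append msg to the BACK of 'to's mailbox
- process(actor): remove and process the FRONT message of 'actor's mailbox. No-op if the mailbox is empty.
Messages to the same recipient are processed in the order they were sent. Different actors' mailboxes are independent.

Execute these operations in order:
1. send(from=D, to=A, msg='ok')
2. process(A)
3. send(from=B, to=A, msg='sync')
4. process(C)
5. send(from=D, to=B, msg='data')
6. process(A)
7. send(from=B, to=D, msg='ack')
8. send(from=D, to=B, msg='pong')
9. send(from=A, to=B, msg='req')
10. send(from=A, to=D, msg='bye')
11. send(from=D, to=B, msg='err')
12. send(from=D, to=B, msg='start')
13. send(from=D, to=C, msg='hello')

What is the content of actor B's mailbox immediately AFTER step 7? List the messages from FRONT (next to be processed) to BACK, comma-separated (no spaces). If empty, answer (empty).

After 1 (send(from=D, to=A, msg='ok')): A:[ok] B:[] C:[] D:[]
After 2 (process(A)): A:[] B:[] C:[] D:[]
After 3 (send(from=B, to=A, msg='sync')): A:[sync] B:[] C:[] D:[]
After 4 (process(C)): A:[sync] B:[] C:[] D:[]
After 5 (send(from=D, to=B, msg='data')): A:[sync] B:[data] C:[] D:[]
After 6 (process(A)): A:[] B:[data] C:[] D:[]
After 7 (send(from=B, to=D, msg='ack')): A:[] B:[data] C:[] D:[ack]

data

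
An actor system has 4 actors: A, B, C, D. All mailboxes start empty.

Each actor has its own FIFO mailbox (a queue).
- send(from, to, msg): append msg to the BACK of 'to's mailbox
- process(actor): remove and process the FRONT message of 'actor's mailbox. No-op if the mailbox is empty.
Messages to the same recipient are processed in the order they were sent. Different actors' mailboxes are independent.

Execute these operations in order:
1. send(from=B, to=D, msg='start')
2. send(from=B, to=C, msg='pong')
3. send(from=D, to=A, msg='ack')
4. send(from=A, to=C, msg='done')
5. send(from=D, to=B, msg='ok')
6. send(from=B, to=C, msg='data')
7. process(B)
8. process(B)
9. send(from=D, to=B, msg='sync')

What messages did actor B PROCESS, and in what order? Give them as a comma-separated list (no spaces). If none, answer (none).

Answer: ok

Derivation:
After 1 (send(from=B, to=D, msg='start')): A:[] B:[] C:[] D:[start]
After 2 (send(from=B, to=C, msg='pong')): A:[] B:[] C:[pong] D:[start]
After 3 (send(from=D, to=A, msg='ack')): A:[ack] B:[] C:[pong] D:[start]
After 4 (send(from=A, to=C, msg='done')): A:[ack] B:[] C:[pong,done] D:[start]
After 5 (send(from=D, to=B, msg='ok')): A:[ack] B:[ok] C:[pong,done] D:[start]
After 6 (send(from=B, to=C, msg='data')): A:[ack] B:[ok] C:[pong,done,data] D:[start]
After 7 (process(B)): A:[ack] B:[] C:[pong,done,data] D:[start]
After 8 (process(B)): A:[ack] B:[] C:[pong,done,data] D:[start]
After 9 (send(from=D, to=B, msg='sync')): A:[ack] B:[sync] C:[pong,done,data] D:[start]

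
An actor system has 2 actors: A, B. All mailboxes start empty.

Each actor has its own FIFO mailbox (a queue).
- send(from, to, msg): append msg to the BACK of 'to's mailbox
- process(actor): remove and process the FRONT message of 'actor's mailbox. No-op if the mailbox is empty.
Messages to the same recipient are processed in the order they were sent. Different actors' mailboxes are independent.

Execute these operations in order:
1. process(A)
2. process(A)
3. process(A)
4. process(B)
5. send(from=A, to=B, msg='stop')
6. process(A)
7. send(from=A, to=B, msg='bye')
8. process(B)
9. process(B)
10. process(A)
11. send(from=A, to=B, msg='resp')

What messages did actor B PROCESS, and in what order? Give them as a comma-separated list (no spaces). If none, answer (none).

Answer: stop,bye

Derivation:
After 1 (process(A)): A:[] B:[]
After 2 (process(A)): A:[] B:[]
After 3 (process(A)): A:[] B:[]
After 4 (process(B)): A:[] B:[]
After 5 (send(from=A, to=B, msg='stop')): A:[] B:[stop]
After 6 (process(A)): A:[] B:[stop]
After 7 (send(from=A, to=B, msg='bye')): A:[] B:[stop,bye]
After 8 (process(B)): A:[] B:[bye]
After 9 (process(B)): A:[] B:[]
After 10 (process(A)): A:[] B:[]
After 11 (send(from=A, to=B, msg='resp')): A:[] B:[resp]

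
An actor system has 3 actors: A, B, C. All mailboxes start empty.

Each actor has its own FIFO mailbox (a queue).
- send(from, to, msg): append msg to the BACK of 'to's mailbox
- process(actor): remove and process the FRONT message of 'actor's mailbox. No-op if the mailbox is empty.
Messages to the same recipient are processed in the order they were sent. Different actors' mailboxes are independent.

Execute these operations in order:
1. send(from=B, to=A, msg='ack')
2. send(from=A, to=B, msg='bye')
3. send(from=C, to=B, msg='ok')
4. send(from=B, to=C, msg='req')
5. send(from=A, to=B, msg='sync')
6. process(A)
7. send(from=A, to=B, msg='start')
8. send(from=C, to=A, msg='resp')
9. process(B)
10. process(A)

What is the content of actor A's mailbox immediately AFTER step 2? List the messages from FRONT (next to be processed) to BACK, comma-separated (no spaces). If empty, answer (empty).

After 1 (send(from=B, to=A, msg='ack')): A:[ack] B:[] C:[]
After 2 (send(from=A, to=B, msg='bye')): A:[ack] B:[bye] C:[]

ack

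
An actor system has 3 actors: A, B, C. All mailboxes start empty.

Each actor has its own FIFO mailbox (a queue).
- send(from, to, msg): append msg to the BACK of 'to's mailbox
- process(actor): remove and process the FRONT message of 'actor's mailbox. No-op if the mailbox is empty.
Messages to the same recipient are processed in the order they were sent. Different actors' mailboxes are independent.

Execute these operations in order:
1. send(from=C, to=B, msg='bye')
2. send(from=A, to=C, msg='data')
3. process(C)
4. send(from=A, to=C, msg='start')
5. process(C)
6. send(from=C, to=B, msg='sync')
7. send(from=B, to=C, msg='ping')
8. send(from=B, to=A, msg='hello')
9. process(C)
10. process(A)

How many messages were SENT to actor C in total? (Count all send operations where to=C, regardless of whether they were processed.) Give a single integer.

After 1 (send(from=C, to=B, msg='bye')): A:[] B:[bye] C:[]
After 2 (send(from=A, to=C, msg='data')): A:[] B:[bye] C:[data]
After 3 (process(C)): A:[] B:[bye] C:[]
After 4 (send(from=A, to=C, msg='start')): A:[] B:[bye] C:[start]
After 5 (process(C)): A:[] B:[bye] C:[]
After 6 (send(from=C, to=B, msg='sync')): A:[] B:[bye,sync] C:[]
After 7 (send(from=B, to=C, msg='ping')): A:[] B:[bye,sync] C:[ping]
After 8 (send(from=B, to=A, msg='hello')): A:[hello] B:[bye,sync] C:[ping]
After 9 (process(C)): A:[hello] B:[bye,sync] C:[]
After 10 (process(A)): A:[] B:[bye,sync] C:[]

Answer: 3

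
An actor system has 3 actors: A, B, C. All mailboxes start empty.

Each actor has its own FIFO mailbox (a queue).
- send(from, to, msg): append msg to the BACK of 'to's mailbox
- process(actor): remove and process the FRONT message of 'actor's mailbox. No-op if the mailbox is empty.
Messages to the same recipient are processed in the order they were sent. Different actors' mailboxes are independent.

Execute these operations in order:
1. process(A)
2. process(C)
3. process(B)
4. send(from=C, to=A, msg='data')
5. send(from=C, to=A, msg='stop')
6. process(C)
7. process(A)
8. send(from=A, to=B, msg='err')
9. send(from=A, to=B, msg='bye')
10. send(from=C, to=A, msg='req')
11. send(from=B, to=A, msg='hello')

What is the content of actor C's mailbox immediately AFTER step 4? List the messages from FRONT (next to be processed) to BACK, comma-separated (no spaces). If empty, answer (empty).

After 1 (process(A)): A:[] B:[] C:[]
After 2 (process(C)): A:[] B:[] C:[]
After 3 (process(B)): A:[] B:[] C:[]
After 4 (send(from=C, to=A, msg='data')): A:[data] B:[] C:[]

(empty)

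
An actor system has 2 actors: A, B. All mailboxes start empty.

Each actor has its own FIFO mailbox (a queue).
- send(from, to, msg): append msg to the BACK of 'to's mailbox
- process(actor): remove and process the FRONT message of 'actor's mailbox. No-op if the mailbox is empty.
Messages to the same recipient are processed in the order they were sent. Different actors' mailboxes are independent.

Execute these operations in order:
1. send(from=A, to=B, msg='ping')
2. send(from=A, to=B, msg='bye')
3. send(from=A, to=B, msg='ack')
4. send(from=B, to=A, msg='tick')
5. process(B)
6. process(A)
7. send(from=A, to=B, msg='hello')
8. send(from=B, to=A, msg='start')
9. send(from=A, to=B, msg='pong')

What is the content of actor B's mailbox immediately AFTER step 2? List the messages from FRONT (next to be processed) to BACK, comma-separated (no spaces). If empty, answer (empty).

After 1 (send(from=A, to=B, msg='ping')): A:[] B:[ping]
After 2 (send(from=A, to=B, msg='bye')): A:[] B:[ping,bye]

ping,bye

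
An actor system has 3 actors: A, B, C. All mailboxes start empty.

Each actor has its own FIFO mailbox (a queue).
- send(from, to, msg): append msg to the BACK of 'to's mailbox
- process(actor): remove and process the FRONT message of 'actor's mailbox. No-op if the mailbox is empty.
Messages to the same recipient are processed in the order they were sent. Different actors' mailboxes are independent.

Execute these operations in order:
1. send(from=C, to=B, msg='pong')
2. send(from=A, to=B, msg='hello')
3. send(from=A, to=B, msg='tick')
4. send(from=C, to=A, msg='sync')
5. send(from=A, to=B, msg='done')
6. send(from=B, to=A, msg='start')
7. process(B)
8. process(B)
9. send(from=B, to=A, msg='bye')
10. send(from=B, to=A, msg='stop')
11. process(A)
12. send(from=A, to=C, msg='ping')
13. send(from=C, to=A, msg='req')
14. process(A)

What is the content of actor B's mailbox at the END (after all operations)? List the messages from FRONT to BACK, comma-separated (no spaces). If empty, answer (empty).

After 1 (send(from=C, to=B, msg='pong')): A:[] B:[pong] C:[]
After 2 (send(from=A, to=B, msg='hello')): A:[] B:[pong,hello] C:[]
After 3 (send(from=A, to=B, msg='tick')): A:[] B:[pong,hello,tick] C:[]
After 4 (send(from=C, to=A, msg='sync')): A:[sync] B:[pong,hello,tick] C:[]
After 5 (send(from=A, to=B, msg='done')): A:[sync] B:[pong,hello,tick,done] C:[]
After 6 (send(from=B, to=A, msg='start')): A:[sync,start] B:[pong,hello,tick,done] C:[]
After 7 (process(B)): A:[sync,start] B:[hello,tick,done] C:[]
After 8 (process(B)): A:[sync,start] B:[tick,done] C:[]
After 9 (send(from=B, to=A, msg='bye')): A:[sync,start,bye] B:[tick,done] C:[]
After 10 (send(from=B, to=A, msg='stop')): A:[sync,start,bye,stop] B:[tick,done] C:[]
After 11 (process(A)): A:[start,bye,stop] B:[tick,done] C:[]
After 12 (send(from=A, to=C, msg='ping')): A:[start,bye,stop] B:[tick,done] C:[ping]
After 13 (send(from=C, to=A, msg='req')): A:[start,bye,stop,req] B:[tick,done] C:[ping]
After 14 (process(A)): A:[bye,stop,req] B:[tick,done] C:[ping]

Answer: tick,done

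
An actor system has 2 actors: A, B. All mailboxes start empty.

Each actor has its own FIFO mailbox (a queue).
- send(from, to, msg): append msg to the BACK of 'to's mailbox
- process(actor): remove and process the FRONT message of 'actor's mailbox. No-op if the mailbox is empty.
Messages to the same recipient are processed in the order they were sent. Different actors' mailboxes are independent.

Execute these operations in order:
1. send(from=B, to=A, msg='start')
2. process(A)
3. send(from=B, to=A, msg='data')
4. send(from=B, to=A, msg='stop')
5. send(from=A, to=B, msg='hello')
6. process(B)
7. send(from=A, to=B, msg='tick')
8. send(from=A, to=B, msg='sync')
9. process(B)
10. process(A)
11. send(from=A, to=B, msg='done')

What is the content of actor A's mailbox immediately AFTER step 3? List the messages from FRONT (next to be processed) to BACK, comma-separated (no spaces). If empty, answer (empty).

After 1 (send(from=B, to=A, msg='start')): A:[start] B:[]
After 2 (process(A)): A:[] B:[]
After 3 (send(from=B, to=A, msg='data')): A:[data] B:[]

data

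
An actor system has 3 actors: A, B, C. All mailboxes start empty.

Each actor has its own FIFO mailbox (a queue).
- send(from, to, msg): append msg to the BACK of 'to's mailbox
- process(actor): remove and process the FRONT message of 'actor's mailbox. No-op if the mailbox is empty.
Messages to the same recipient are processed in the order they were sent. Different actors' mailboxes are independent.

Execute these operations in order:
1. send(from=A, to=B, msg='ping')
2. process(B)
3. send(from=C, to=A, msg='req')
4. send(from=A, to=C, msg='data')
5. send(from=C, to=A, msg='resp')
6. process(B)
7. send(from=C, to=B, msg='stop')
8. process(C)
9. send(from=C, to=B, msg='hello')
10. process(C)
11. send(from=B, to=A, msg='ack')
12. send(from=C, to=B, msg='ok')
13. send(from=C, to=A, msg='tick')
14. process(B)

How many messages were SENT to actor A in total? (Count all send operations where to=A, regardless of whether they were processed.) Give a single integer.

After 1 (send(from=A, to=B, msg='ping')): A:[] B:[ping] C:[]
After 2 (process(B)): A:[] B:[] C:[]
After 3 (send(from=C, to=A, msg='req')): A:[req] B:[] C:[]
After 4 (send(from=A, to=C, msg='data')): A:[req] B:[] C:[data]
After 5 (send(from=C, to=A, msg='resp')): A:[req,resp] B:[] C:[data]
After 6 (process(B)): A:[req,resp] B:[] C:[data]
After 7 (send(from=C, to=B, msg='stop')): A:[req,resp] B:[stop] C:[data]
After 8 (process(C)): A:[req,resp] B:[stop] C:[]
After 9 (send(from=C, to=B, msg='hello')): A:[req,resp] B:[stop,hello] C:[]
After 10 (process(C)): A:[req,resp] B:[stop,hello] C:[]
After 11 (send(from=B, to=A, msg='ack')): A:[req,resp,ack] B:[stop,hello] C:[]
After 12 (send(from=C, to=B, msg='ok')): A:[req,resp,ack] B:[stop,hello,ok] C:[]
After 13 (send(from=C, to=A, msg='tick')): A:[req,resp,ack,tick] B:[stop,hello,ok] C:[]
After 14 (process(B)): A:[req,resp,ack,tick] B:[hello,ok] C:[]

Answer: 4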